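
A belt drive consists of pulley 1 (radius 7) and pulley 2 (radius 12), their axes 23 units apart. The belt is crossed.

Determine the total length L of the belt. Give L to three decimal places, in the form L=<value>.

crossed belt: β = asin((r1+r2)/C) = asin(19/23) = 55.6988°
wrap1 = wrap2 = π + 2β = 291.3977°
tangent length = C·cosβ = 12.9615
L = (r1+r2)·wrap + 2·C·cosβ = 19·5.0858 + 2·12.9615 = 122.5541

L=122.554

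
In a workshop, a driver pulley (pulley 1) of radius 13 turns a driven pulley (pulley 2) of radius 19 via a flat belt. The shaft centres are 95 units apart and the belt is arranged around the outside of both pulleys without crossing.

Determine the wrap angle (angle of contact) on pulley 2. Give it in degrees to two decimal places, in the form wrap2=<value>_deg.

wrap2=187.24_deg

open belt: β = asin((r2−r1)/C) = asin(6/95) = 3.6211°
wrap1 = π − 2β = 172.7578°
wrap2 = π + 2β = 187.2422°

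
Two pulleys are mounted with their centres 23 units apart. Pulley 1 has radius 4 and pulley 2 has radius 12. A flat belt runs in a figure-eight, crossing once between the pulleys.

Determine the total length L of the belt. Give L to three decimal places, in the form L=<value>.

L=107.929

crossed belt: β = asin((r1+r2)/C) = asin(16/23) = 44.0792°
wrap1 = wrap2 = π + 2β = 268.1584°
tangent length = C·cosβ = 16.5227
L = (r1+r2)·wrap + 2·C·cosβ = 16·4.6802 + 2·16.5227 = 107.9294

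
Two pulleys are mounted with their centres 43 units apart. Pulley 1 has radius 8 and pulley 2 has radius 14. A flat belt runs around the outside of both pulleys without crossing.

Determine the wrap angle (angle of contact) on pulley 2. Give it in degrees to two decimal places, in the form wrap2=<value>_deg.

open belt: β = asin((r2−r1)/C) = asin(6/43) = 8.0209°
wrap1 = π − 2β = 163.9581°
wrap2 = π + 2β = 196.0419°

wrap2=196.04_deg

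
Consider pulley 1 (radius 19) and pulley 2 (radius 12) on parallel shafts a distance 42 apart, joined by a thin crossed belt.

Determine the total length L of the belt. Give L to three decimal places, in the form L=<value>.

crossed belt: β = asin((r1+r2)/C) = asin(31/42) = 47.5694°
wrap1 = wrap2 = π + 2β = 275.1388°
tangent length = C·cosβ = 28.3373
L = (r1+r2)·wrap + 2·C·cosβ = 31·4.8021 + 2·28.3373 = 205.5389

L=205.539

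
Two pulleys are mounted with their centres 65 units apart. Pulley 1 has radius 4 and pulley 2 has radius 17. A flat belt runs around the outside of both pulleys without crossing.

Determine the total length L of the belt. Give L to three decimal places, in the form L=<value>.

open belt: β = asin((r2−r1)/C) = asin(13/65) = 11.5370°
wrap1 = π − 2β = 156.9261°
wrap2 = π + 2β = 203.0739°
tangent length = C·cosβ = 63.6867
L = r1·wrap1 + r2·wrap2 + 2·C·cosβ = 4·2.7389 + 17·3.5443 + 2·63.6867 = 198.5822

L=198.582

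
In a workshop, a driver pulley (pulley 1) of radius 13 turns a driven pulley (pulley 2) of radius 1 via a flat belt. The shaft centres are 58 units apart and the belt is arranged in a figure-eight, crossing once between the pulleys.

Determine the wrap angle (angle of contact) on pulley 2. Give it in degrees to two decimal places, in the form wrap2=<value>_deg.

crossed belt: β = asin((r1+r2)/C) = asin(14/58) = 13.9680°
wrap1 = wrap2 = π + 2β = 207.9359°

wrap2=207.94_deg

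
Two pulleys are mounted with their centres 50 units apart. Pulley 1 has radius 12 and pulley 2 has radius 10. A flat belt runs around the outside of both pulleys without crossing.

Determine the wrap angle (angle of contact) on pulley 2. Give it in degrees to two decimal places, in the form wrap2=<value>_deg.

wrap2=175.42_deg

open belt: β = asin((r2−r1)/C) = asin(-2/50) = -2.2924°
wrap1 = π − 2β = 184.5849°
wrap2 = π + 2β = 175.4151°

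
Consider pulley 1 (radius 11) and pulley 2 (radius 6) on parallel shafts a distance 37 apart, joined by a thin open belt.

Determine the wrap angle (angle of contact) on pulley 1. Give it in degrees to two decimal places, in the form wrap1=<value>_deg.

wrap1=195.53_deg

open belt: β = asin((r2−r1)/C) = asin(-5/37) = -7.7664°
wrap1 = π − 2β = 195.5329°
wrap2 = π + 2β = 164.4671°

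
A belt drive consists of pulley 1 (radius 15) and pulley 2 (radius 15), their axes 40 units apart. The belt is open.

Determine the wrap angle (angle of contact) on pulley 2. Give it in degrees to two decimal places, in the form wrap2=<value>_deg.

open belt: β = asin((r2−r1)/C) = asin(0/40) = 0.0000°
wrap1 = π − 2β = 180.0000°
wrap2 = π + 2β = 180.0000°

wrap2=180.00_deg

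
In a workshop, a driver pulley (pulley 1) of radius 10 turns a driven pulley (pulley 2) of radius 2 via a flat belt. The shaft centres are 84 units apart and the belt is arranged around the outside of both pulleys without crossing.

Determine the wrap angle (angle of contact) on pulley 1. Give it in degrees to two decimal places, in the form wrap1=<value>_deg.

wrap1=190.93_deg

open belt: β = asin((r2−r1)/C) = asin(-8/84) = -5.4650°
wrap1 = π − 2β = 190.9300°
wrap2 = π + 2β = 169.0700°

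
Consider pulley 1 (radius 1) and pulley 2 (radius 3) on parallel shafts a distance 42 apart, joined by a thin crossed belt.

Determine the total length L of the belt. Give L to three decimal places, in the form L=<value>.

L=96.948

crossed belt: β = asin((r1+r2)/C) = asin(4/42) = 5.4650°
wrap1 = wrap2 = π + 2β = 190.9300°
tangent length = C·cosβ = 41.8091
L = (r1+r2)·wrap + 2·C·cosβ = 4·3.3324 + 2·41.8091 = 96.9476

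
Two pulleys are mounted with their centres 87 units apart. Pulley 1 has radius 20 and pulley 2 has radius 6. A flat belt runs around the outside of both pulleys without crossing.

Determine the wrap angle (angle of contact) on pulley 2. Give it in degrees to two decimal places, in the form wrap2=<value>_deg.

open belt: β = asin((r2−r1)/C) = asin(-14/87) = -9.2603°
wrap1 = π − 2β = 198.5205°
wrap2 = π + 2β = 161.4795°

wrap2=161.48_deg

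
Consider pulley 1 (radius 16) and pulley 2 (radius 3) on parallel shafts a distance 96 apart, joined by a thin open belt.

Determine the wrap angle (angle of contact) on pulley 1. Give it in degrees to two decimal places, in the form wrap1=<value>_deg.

open belt: β = asin((r2−r1)/C) = asin(-13/96) = -7.7827°
wrap1 = π − 2β = 195.5654°
wrap2 = π + 2β = 164.4346°

wrap1=195.57_deg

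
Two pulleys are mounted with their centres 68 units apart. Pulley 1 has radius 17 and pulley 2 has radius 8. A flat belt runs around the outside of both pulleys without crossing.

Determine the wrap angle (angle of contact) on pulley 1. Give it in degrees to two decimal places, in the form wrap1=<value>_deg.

wrap1=195.21_deg

open belt: β = asin((r2−r1)/C) = asin(-9/68) = -7.6056°
wrap1 = π − 2β = 195.2112°
wrap2 = π + 2β = 164.7888°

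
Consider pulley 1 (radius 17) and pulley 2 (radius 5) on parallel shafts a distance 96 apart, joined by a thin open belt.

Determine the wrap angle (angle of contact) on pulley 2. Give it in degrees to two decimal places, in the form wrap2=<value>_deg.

wrap2=165.64_deg

open belt: β = asin((r2−r1)/C) = asin(-12/96) = -7.1808°
wrap1 = π − 2β = 194.3615°
wrap2 = π + 2β = 165.6385°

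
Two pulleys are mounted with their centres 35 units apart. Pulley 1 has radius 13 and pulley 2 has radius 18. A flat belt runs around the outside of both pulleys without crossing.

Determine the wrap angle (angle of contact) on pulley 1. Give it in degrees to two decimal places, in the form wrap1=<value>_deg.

open belt: β = asin((r2−r1)/C) = asin(5/35) = 8.2132°
wrap1 = π − 2β = 163.5736°
wrap2 = π + 2β = 196.4264°

wrap1=163.57_deg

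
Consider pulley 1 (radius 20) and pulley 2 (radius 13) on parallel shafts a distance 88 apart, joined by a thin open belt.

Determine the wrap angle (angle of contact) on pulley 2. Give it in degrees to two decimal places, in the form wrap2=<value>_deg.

wrap2=170.88_deg

open belt: β = asin((r2−r1)/C) = asin(-7/88) = -4.5624°
wrap1 = π − 2β = 189.1249°
wrap2 = π + 2β = 170.8751°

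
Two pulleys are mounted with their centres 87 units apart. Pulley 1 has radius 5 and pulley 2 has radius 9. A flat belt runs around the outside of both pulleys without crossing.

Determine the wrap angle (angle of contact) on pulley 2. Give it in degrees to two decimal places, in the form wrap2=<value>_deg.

wrap2=185.27_deg

open belt: β = asin((r2−r1)/C) = asin(4/87) = 2.6352°
wrap1 = π − 2β = 174.7296°
wrap2 = π + 2β = 185.2704°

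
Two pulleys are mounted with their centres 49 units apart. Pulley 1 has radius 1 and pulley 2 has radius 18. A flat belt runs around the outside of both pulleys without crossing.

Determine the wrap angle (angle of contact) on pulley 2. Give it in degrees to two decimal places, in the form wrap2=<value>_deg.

wrap2=220.60_deg

open belt: β = asin((r2−r1)/C) = asin(17/49) = 20.3002°
wrap1 = π − 2β = 139.3996°
wrap2 = π + 2β = 220.6004°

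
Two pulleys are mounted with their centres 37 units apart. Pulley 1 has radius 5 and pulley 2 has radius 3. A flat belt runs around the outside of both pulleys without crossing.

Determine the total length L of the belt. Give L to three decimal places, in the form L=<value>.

L=99.241

open belt: β = asin((r2−r1)/C) = asin(-2/37) = -3.0986°
wrap1 = π − 2β = 186.1972°
wrap2 = π + 2β = 173.8028°
tangent length = C·cosβ = 36.9459
L = r1·wrap1 + r2·wrap2 + 2·C·cosβ = 5·3.2498 + 3·3.0334 + 2·36.9459 = 99.2409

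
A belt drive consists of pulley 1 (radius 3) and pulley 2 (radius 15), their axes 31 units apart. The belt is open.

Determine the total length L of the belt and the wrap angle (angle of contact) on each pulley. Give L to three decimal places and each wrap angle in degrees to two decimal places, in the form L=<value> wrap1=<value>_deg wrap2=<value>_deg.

open belt: β = asin((r2−r1)/C) = asin(12/31) = 22.7740°
wrap1 = π − 2β = 134.4521°
wrap2 = π + 2β = 225.5479°
tangent length = C·cosβ = 28.5832
L = r1·wrap1 + r2·wrap2 + 2·C·cosβ = 3·2.3466 + 15·3.9366 + 2·28.5832 = 123.2546

L=123.255 wrap1=134.45_deg wrap2=225.55_deg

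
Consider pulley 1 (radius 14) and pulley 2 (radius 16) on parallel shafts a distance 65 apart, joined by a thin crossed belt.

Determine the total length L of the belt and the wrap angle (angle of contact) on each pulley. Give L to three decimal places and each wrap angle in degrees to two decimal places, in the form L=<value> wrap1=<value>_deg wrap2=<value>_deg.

crossed belt: β = asin((r1+r2)/C) = asin(30/65) = 27.4864°
wrap1 = wrap2 = π + 2β = 234.9729°
tangent length = C·cosβ = 57.6628
L = (r1+r2)·wrap + 2·C·cosβ = 30·4.1010 + 2·57.6628 = 238.3571

L=238.357 wrap1=234.97_deg wrap2=234.97_deg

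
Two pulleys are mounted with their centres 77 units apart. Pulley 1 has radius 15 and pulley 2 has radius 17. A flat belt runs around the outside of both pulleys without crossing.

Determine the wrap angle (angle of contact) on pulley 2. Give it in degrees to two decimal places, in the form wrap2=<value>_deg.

open belt: β = asin((r2−r1)/C) = asin(2/77) = 1.4884°
wrap1 = π − 2β = 177.0233°
wrap2 = π + 2β = 182.9767°

wrap2=182.98_deg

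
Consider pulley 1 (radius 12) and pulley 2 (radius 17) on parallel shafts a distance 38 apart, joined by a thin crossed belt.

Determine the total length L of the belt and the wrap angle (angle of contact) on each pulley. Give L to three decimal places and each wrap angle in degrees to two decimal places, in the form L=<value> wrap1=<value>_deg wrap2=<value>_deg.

crossed belt: β = asin((r1+r2)/C) = asin(29/38) = 49.7434°
wrap1 = wrap2 = π + 2β = 279.4868°
tangent length = C·cosβ = 24.5561
L = (r1+r2)·wrap + 2·C·cosβ = 29·4.8780 + 2·24.5561 = 190.5731

L=190.573 wrap1=279.49_deg wrap2=279.49_deg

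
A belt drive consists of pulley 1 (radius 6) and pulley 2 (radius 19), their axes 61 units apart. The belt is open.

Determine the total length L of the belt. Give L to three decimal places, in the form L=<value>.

open belt: β = asin((r2−r1)/C) = asin(13/61) = 12.3049°
wrap1 = π − 2β = 155.3901°
wrap2 = π + 2β = 204.6099°
tangent length = C·cosβ = 59.5987
L = r1·wrap1 + r2·wrap2 + 2·C·cosβ = 6·2.7121 + 19·3.5711 + 2·59.5987 = 203.3209

L=203.321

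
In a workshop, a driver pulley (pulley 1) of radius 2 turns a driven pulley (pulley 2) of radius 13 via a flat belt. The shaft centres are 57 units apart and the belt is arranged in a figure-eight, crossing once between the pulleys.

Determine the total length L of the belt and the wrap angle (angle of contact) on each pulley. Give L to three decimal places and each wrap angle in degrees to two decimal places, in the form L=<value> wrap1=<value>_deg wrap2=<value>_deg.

L=165.095 wrap1=210.52_deg wrap2=210.52_deg

crossed belt: β = asin((r1+r2)/C) = asin(15/57) = 15.2575°
wrap1 = wrap2 = π + 2β = 210.5150°
tangent length = C·cosβ = 54.9909
L = (r1+r2)·wrap + 2·C·cosβ = 15·3.6742 + 2·54.9909 = 165.0945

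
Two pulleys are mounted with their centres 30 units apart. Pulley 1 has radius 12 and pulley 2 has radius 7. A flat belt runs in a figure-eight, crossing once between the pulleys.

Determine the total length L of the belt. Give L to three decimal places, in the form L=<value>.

crossed belt: β = asin((r1+r2)/C) = asin(19/30) = 39.2965°
wrap1 = wrap2 = π + 2β = 258.5930°
tangent length = C·cosβ = 23.2164
L = (r1+r2)·wrap + 2·C·cosβ = 19·4.5133 + 2·23.2164 = 132.1854

L=132.185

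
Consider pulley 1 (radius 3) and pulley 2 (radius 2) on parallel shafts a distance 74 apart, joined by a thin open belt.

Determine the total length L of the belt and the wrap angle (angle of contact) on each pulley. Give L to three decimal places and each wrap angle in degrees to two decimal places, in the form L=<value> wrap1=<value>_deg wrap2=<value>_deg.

open belt: β = asin((r2−r1)/C) = asin(-1/74) = -0.7743°
wrap1 = π − 2β = 181.5486°
wrap2 = π + 2β = 178.4514°
tangent length = C·cosβ = 73.9932
L = r1·wrap1 + r2·wrap2 + 2·C·cosβ = 3·3.1686 + 2·3.1146 + 2·73.9932 = 163.7215

L=163.721 wrap1=181.55_deg wrap2=178.45_deg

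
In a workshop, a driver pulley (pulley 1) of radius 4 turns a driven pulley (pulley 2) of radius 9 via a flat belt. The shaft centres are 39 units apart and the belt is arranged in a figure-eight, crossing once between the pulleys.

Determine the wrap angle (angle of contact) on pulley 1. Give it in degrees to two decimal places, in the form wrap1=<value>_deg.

crossed belt: β = asin((r1+r2)/C) = asin(13/39) = 19.4712°
wrap1 = wrap2 = π + 2β = 218.9424°

wrap1=218.94_deg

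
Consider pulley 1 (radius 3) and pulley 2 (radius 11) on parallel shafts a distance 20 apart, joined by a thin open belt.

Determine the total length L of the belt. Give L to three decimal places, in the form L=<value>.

open belt: β = asin((r2−r1)/C) = asin(8/20) = 23.5782°
wrap1 = π − 2β = 132.8436°
wrap2 = π + 2β = 227.1564°
tangent length = C·cosβ = 18.3303
L = r1·wrap1 + r2·wrap2 + 2·C·cosβ = 3·2.3186 + 11·3.9646 + 2·18.3303 = 87.2272

L=87.227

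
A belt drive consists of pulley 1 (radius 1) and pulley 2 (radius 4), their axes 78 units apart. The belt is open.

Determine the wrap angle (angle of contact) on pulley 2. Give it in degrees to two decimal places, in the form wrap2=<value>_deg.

wrap2=184.41_deg

open belt: β = asin((r2−r1)/C) = asin(3/78) = 2.2042°
wrap1 = π − 2β = 175.5915°
wrap2 = π + 2β = 184.4085°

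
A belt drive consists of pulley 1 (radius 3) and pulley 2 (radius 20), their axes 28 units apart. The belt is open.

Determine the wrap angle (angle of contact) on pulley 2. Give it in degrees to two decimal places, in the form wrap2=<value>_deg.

open belt: β = asin((r2−r1)/C) = asin(17/28) = 37.3832°
wrap1 = π − 2β = 105.2336°
wrap2 = π + 2β = 254.7664°

wrap2=254.77_deg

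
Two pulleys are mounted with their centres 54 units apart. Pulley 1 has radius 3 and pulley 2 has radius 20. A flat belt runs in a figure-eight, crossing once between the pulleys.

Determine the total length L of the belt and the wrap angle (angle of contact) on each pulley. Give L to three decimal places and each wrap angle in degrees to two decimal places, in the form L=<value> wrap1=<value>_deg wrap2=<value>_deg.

L=190.210 wrap1=230.42_deg wrap2=230.42_deg

crossed belt: β = asin((r1+r2)/C) = asin(23/54) = 25.2093°
wrap1 = wrap2 = π + 2β = 230.4186°
tangent length = C·cosβ = 48.8569
L = (r1+r2)·wrap + 2·C·cosβ = 23·4.0216 + 2·48.8569 = 190.2098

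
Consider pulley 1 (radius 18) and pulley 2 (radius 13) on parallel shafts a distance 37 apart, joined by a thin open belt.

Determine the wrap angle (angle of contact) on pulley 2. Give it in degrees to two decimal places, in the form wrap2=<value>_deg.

open belt: β = asin((r2−r1)/C) = asin(-5/37) = -7.7664°
wrap1 = π − 2β = 195.5329°
wrap2 = π + 2β = 164.4671°

wrap2=164.47_deg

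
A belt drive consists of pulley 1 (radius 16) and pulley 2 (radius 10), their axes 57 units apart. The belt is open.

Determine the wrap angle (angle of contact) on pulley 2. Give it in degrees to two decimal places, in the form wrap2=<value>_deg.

wrap2=167.92_deg

open belt: β = asin((r2−r1)/C) = asin(-6/57) = -6.0423°
wrap1 = π − 2β = 192.0847°
wrap2 = π + 2β = 167.9153°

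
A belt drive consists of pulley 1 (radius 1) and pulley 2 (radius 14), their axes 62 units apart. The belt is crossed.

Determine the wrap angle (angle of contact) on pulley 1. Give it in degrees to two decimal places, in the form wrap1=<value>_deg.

crossed belt: β = asin((r1+r2)/C) = asin(15/62) = 14.0008°
wrap1 = wrap2 = π + 2β = 208.0016°

wrap1=208.00_deg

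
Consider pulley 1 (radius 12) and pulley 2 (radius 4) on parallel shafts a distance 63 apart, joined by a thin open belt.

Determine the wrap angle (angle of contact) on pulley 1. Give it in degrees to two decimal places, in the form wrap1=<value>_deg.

open belt: β = asin((r2−r1)/C) = asin(-8/63) = -7.2954°
wrap1 = π − 2β = 194.5907°
wrap2 = π + 2β = 165.4093°

wrap1=194.59_deg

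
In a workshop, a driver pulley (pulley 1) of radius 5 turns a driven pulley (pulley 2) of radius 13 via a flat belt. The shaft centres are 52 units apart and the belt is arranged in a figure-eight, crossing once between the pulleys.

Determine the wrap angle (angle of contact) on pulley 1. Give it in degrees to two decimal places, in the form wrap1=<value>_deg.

crossed belt: β = asin((r1+r2)/C) = asin(18/52) = 20.2522°
wrap1 = wrap2 = π + 2β = 220.5045°

wrap1=220.50_deg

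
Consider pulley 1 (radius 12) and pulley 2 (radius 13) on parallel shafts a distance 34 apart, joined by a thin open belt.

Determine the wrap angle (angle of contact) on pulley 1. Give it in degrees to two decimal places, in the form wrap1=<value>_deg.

open belt: β = asin((r2−r1)/C) = asin(1/34) = 1.6854°
wrap1 = π − 2β = 176.6292°
wrap2 = π + 2β = 183.3708°

wrap1=176.63_deg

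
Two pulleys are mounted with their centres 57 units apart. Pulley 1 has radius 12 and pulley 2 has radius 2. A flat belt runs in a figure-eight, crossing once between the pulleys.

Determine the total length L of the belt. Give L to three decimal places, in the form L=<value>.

L=161.439

crossed belt: β = asin((r1+r2)/C) = asin(14/57) = 14.2181°
wrap1 = wrap2 = π + 2β = 208.4362°
tangent length = C·cosβ = 55.2540
L = (r1+r2)·wrap + 2·C·cosβ = 14·3.6379 + 2·55.2540 = 161.4385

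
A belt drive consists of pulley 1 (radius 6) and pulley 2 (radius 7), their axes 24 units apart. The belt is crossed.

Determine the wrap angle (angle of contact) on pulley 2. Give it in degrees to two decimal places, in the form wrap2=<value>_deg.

wrap2=245.59_deg

crossed belt: β = asin((r1+r2)/C) = asin(13/24) = 32.7972°
wrap1 = wrap2 = π + 2β = 245.5943°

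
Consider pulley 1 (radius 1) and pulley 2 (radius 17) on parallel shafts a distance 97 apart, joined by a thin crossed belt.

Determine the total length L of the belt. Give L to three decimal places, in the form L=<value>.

crossed belt: β = asin((r1+r2)/C) = asin(18/97) = 10.6942°
wrap1 = wrap2 = π + 2β = 201.3884°
tangent length = C·cosβ = 95.3153
L = (r1+r2)·wrap + 2·C·cosβ = 18·3.5149 + 2·95.3153 = 253.8986

L=253.899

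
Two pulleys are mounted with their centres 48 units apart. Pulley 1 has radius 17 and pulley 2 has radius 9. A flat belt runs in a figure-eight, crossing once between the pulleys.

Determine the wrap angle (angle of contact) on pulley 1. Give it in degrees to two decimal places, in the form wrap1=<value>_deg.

crossed belt: β = asin((r1+r2)/C) = asin(26/48) = 32.7972°
wrap1 = wrap2 = π + 2β = 245.5943°

wrap1=245.59_deg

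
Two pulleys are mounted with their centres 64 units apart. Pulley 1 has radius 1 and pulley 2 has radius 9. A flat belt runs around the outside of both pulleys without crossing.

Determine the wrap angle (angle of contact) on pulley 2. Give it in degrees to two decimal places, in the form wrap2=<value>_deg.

wrap2=194.36_deg

open belt: β = asin((r2−r1)/C) = asin(8/64) = 7.1808°
wrap1 = π − 2β = 165.6385°
wrap2 = π + 2β = 194.3615°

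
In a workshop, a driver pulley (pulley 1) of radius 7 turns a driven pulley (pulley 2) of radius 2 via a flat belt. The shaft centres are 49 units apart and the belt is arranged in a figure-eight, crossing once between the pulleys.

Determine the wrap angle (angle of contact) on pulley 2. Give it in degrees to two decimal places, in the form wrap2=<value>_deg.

crossed belt: β = asin((r1+r2)/C) = asin(9/49) = 10.5838°
wrap1 = wrap2 = π + 2β = 201.1676°

wrap2=201.17_deg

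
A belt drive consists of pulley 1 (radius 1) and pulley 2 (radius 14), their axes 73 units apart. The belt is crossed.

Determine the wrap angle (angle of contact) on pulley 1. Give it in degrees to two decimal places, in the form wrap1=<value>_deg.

crossed belt: β = asin((r1+r2)/C) = asin(15/73) = 11.8576°
wrap1 = wrap2 = π + 2β = 203.7151°

wrap1=203.72_deg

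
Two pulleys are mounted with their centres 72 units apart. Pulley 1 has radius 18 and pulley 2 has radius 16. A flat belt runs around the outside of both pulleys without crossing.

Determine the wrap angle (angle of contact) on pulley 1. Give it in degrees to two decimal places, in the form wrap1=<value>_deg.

wrap1=183.18_deg

open belt: β = asin((r2−r1)/C) = asin(-2/72) = -1.5918°
wrap1 = π − 2β = 183.1835°
wrap2 = π + 2β = 176.8165°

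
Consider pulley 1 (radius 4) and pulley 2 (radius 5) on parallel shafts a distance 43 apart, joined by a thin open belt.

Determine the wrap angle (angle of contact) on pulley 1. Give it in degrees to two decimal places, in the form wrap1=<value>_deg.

wrap1=177.33_deg

open belt: β = asin((r2−r1)/C) = asin(1/43) = 1.3326°
wrap1 = π − 2β = 177.3348°
wrap2 = π + 2β = 182.6652°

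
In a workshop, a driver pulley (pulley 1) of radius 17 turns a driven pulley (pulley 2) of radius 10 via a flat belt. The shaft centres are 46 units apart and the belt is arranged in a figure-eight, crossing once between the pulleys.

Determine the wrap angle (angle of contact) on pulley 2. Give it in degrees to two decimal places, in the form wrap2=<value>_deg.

crossed belt: β = asin((r1+r2)/C) = asin(27/46) = 35.9413°
wrap1 = wrap2 = π + 2β = 251.8827°

wrap2=251.88_deg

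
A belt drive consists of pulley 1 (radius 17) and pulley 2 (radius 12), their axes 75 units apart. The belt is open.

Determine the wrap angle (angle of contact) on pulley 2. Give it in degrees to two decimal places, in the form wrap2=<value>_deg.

open belt: β = asin((r2−r1)/C) = asin(-5/75) = -3.8226°
wrap1 = π − 2β = 187.6451°
wrap2 = π + 2β = 172.3549°

wrap2=172.35_deg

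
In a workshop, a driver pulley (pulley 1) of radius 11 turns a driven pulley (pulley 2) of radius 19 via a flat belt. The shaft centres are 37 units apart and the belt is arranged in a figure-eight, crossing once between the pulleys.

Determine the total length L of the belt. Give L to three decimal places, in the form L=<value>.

crossed belt: β = asin((r1+r2)/C) = asin(30/37) = 54.1752°
wrap1 = wrap2 = π + 2β = 288.3505°
tangent length = C·cosβ = 21.6564
L = (r1+r2)·wrap + 2·C·cosβ = 30·5.0327 + 2·21.6564 = 194.2928

L=194.293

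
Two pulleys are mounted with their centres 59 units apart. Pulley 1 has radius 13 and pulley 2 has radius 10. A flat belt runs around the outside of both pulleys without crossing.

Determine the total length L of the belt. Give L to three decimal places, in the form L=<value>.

L=190.409

open belt: β = asin((r2−r1)/C) = asin(-3/59) = -2.9146°
wrap1 = π − 2β = 185.8292°
wrap2 = π + 2β = 174.1708°
tangent length = C·cosβ = 58.9237
L = r1·wrap1 + r2·wrap2 + 2·C·cosβ = 13·3.2433 + 10·3.0399 + 2·58.9237 = 190.4092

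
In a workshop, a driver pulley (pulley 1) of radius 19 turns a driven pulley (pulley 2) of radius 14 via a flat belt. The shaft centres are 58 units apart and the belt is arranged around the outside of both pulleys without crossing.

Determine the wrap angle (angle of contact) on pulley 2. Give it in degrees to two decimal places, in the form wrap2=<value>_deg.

wrap2=170.11_deg

open belt: β = asin((r2−r1)/C) = asin(-5/58) = -4.9454°
wrap1 = π − 2β = 189.8909°
wrap2 = π + 2β = 170.1091°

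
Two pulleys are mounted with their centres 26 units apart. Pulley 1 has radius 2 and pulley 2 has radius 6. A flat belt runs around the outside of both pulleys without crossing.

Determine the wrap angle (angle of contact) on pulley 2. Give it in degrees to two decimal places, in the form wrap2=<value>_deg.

wrap2=197.70_deg

open belt: β = asin((r2−r1)/C) = asin(4/26) = 8.8499°
wrap1 = π − 2β = 162.3002°
wrap2 = π + 2β = 197.6998°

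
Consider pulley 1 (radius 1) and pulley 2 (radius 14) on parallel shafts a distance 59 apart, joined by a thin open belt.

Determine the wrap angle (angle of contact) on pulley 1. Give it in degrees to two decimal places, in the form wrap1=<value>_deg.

open belt: β = asin((r2−r1)/C) = asin(13/59) = 12.7289°
wrap1 = π − 2β = 154.5421°
wrap2 = π + 2β = 205.4579°

wrap1=154.54_deg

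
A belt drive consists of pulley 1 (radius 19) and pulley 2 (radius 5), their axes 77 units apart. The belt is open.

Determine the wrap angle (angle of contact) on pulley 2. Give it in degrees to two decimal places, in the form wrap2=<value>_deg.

open belt: β = asin((r2−r1)/C) = asin(-14/77) = -10.4757°
wrap1 = π − 2β = 200.9514°
wrap2 = π + 2β = 159.0486°

wrap2=159.05_deg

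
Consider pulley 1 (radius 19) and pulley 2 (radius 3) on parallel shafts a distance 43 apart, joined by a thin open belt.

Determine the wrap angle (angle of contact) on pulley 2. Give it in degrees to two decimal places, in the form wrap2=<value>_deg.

wrap2=136.31_deg

open belt: β = asin((r2−r1)/C) = asin(-16/43) = -21.8448°
wrap1 = π − 2β = 223.6895°
wrap2 = π + 2β = 136.3105°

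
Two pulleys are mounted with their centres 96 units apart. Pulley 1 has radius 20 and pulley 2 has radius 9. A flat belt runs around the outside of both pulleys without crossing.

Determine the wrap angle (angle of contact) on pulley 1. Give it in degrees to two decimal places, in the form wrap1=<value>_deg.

wrap1=193.16_deg

open belt: β = asin((r2−r1)/C) = asin(-11/96) = -6.5796°
wrap1 = π − 2β = 193.1592°
wrap2 = π + 2β = 166.8408°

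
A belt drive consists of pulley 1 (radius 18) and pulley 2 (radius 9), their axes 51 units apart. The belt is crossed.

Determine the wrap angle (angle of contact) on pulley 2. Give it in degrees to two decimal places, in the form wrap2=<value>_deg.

wrap2=243.93_deg

crossed belt: β = asin((r1+r2)/C) = asin(27/51) = 31.9657°
wrap1 = wrap2 = π + 2β = 243.9314°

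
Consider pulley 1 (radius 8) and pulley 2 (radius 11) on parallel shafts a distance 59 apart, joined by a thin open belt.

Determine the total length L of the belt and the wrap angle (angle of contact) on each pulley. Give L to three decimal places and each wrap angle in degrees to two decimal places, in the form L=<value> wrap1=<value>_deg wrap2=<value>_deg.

L=177.843 wrap1=174.17_deg wrap2=185.83_deg

open belt: β = asin((r2−r1)/C) = asin(3/59) = 2.9146°
wrap1 = π − 2β = 174.1708°
wrap2 = π + 2β = 185.8292°
tangent length = C·cosβ = 58.9237
L = r1·wrap1 + r2·wrap2 + 2·C·cosβ = 8·3.0399 + 11·3.2433 + 2·58.9237 = 177.8428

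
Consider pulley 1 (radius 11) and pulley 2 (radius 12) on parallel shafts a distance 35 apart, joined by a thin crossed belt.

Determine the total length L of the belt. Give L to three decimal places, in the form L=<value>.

crossed belt: β = asin((r1+r2)/C) = asin(23/35) = 41.0823°
wrap1 = wrap2 = π + 2β = 262.1647°
tangent length = C·cosβ = 26.3818
L = (r1+r2)·wrap + 2·C·cosβ = 23·4.5756 + 2·26.3818 = 158.0033

L=158.003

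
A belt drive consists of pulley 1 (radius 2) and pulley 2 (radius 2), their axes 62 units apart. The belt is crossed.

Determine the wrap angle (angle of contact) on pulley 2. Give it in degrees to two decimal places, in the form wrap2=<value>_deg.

crossed belt: β = asin((r1+r2)/C) = asin(4/62) = 3.6991°
wrap1 = wrap2 = π + 2β = 187.3981°

wrap2=187.40_deg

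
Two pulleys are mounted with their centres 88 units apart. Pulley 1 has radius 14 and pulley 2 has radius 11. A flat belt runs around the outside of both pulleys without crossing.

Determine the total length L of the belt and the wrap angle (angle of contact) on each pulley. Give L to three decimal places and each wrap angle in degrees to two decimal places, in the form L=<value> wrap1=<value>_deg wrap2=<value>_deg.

L=254.642 wrap1=183.91_deg wrap2=176.09_deg

open belt: β = asin((r2−r1)/C) = asin(-3/88) = -1.9536°
wrap1 = π − 2β = 183.9073°
wrap2 = π + 2β = 176.0927°
tangent length = C·cosβ = 87.9488
L = r1·wrap1 + r2·wrap2 + 2·C·cosβ = 14·3.2098 + 11·3.0734 + 2·87.9488 = 254.6421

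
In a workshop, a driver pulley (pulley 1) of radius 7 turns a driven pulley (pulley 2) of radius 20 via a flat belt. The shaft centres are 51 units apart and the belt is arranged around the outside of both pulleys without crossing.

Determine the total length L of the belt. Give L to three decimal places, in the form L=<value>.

L=190.155

open belt: β = asin((r2−r1)/C) = asin(13/51) = 14.7678°
wrap1 = π − 2β = 150.4644°
wrap2 = π + 2β = 209.5356°
tangent length = C·cosβ = 49.3153
L = r1·wrap1 + r2·wrap2 + 2·C·cosβ = 7·2.6261 + 20·3.6571 + 2·49.3153 = 190.1550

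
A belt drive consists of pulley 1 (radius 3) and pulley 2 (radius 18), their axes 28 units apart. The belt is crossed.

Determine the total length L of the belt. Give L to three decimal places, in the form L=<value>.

L=138.633

crossed belt: β = asin((r1+r2)/C) = asin(21/28) = 48.5904°
wrap1 = wrap2 = π + 2β = 277.1808°
tangent length = C·cosβ = 18.5203
L = (r1+r2)·wrap + 2·C·cosβ = 21·4.8377 + 2·18.5203 = 138.6326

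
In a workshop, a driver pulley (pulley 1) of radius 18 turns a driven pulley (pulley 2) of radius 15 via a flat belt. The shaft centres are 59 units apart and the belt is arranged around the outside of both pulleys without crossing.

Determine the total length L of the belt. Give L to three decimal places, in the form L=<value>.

open belt: β = asin((r2−r1)/C) = asin(-3/59) = -2.9146°
wrap1 = π − 2β = 185.8292°
wrap2 = π + 2β = 174.1708°
tangent length = C·cosβ = 58.9237
L = r1·wrap1 + r2·wrap2 + 2·C·cosβ = 18·3.2433 + 15·3.0399 + 2·58.9237 = 221.8251

L=221.825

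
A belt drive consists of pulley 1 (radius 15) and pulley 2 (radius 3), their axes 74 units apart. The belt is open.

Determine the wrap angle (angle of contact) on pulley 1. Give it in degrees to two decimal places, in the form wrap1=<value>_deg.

open belt: β = asin((r2−r1)/C) = asin(-12/74) = -9.3324°
wrap1 = π − 2β = 198.6648°
wrap2 = π + 2β = 161.3352°

wrap1=198.66_deg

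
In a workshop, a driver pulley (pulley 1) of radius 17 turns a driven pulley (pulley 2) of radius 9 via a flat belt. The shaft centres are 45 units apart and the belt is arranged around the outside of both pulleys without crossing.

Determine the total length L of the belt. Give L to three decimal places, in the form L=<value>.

L=173.107

open belt: β = asin((r2−r1)/C) = asin(-8/45) = -10.2403°
wrap1 = π − 2β = 200.4807°
wrap2 = π + 2β = 159.5193°
tangent length = C·cosβ = 44.2832
L = r1·wrap1 + r2·wrap2 + 2·C·cosβ = 17·3.4990 + 9·2.7841 + 2·44.2832 = 173.1074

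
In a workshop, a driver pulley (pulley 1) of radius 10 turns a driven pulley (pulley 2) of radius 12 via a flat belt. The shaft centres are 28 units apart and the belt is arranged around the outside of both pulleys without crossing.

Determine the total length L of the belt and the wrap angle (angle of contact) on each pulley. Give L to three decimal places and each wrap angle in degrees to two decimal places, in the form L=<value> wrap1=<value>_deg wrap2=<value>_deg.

open belt: β = asin((r2−r1)/C) = asin(2/28) = 4.0960°
wrap1 = π − 2β = 171.8079°
wrap2 = π + 2β = 188.1921°
tangent length = C·cosβ = 27.9285
L = r1·wrap1 + r2·wrap2 + 2·C·cosβ = 10·2.9986 + 12·3.2846 + 2·27.9285 = 125.2580

L=125.258 wrap1=171.81_deg wrap2=188.19_deg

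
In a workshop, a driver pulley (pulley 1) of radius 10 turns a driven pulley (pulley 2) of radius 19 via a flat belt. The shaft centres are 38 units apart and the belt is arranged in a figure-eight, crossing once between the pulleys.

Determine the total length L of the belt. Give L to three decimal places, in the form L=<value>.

L=190.573

crossed belt: β = asin((r1+r2)/C) = asin(29/38) = 49.7434°
wrap1 = wrap2 = π + 2β = 279.4868°
tangent length = C·cosβ = 24.5561
L = (r1+r2)·wrap + 2·C·cosβ = 29·4.8780 + 2·24.5561 = 190.5731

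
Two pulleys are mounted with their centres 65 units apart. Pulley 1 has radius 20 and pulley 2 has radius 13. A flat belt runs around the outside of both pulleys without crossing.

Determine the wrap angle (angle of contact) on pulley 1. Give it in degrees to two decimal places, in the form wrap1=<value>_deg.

open belt: β = asin((r2−r1)/C) = asin(-7/65) = -6.1823°
wrap1 = π − 2β = 192.3646°
wrap2 = π + 2β = 167.6354°

wrap1=192.36_deg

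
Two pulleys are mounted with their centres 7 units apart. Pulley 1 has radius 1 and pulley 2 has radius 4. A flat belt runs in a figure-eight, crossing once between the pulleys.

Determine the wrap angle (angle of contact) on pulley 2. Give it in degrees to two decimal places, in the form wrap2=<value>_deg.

wrap2=271.17_deg

crossed belt: β = asin((r1+r2)/C) = asin(5/7) = 45.5847°
wrap1 = wrap2 = π + 2β = 271.1694°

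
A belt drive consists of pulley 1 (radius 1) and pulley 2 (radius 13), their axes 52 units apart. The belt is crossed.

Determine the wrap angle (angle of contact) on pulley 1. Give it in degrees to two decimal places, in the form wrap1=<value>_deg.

wrap1=211.24_deg

crossed belt: β = asin((r1+r2)/C) = asin(14/52) = 15.6185°
wrap1 = wrap2 = π + 2β = 211.2370°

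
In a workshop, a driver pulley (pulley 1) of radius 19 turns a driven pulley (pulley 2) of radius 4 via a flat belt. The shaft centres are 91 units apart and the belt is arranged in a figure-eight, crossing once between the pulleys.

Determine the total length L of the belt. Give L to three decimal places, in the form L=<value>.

L=260.101

crossed belt: β = asin((r1+r2)/C) = asin(23/91) = 14.6401°
wrap1 = wrap2 = π + 2β = 209.2803°
tangent length = C·cosβ = 88.0454
L = (r1+r2)·wrap + 2·C·cosβ = 23·3.6526 + 2·88.0454 = 260.1014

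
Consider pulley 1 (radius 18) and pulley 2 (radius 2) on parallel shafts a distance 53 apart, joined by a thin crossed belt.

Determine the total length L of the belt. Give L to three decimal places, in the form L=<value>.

crossed belt: β = asin((r1+r2)/C) = asin(20/53) = 22.1702°
wrap1 = wrap2 = π + 2β = 224.3403°
tangent length = C·cosβ = 49.0816
L = (r1+r2)·wrap + 2·C·cosβ = 20·3.9155 + 2·49.0816 = 176.4727

L=176.473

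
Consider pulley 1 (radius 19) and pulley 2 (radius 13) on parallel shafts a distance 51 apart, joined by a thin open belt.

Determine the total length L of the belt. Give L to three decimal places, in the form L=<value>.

open belt: β = asin((r2−r1)/C) = asin(-6/51) = -6.7563°
wrap1 = π − 2β = 193.5127°
wrap2 = π + 2β = 166.4873°
tangent length = C·cosβ = 50.6458
L = r1·wrap1 + r2·wrap2 + 2·C·cosβ = 19·3.3774 + 13·2.9058 + 2·50.6458 = 203.2377

L=203.238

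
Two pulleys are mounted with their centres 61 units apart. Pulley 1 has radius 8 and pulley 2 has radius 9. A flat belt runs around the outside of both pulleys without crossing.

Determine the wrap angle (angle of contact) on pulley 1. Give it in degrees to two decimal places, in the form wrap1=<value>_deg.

wrap1=178.12_deg

open belt: β = asin((r2−r1)/C) = asin(1/61) = 0.9393°
wrap1 = π − 2β = 178.1214°
wrap2 = π + 2β = 181.8786°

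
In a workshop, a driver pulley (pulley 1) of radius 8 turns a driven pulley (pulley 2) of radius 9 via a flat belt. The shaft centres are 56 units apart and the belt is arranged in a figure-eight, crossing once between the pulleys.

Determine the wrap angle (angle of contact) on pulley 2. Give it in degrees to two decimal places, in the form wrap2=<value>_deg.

wrap2=215.34_deg

crossed belt: β = asin((r1+r2)/C) = asin(17/56) = 17.6722°
wrap1 = wrap2 = π + 2β = 215.3445°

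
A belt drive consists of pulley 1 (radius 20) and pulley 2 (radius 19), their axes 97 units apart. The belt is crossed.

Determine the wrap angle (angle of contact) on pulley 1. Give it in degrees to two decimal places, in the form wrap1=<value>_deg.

crossed belt: β = asin((r1+r2)/C) = asin(39/97) = 23.7071°
wrap1 = wrap2 = π + 2β = 227.4143°

wrap1=227.41_deg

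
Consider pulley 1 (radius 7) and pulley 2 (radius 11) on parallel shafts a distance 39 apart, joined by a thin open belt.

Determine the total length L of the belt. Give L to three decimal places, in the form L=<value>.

open belt: β = asin((r2−r1)/C) = asin(4/39) = 5.8868°
wrap1 = π − 2β = 168.2263°
wrap2 = π + 2β = 191.7737°
tangent length = C·cosβ = 38.7943
L = r1·wrap1 + r2·wrap2 + 2·C·cosβ = 7·2.9361 + 11·3.3471 + 2·38.7943 = 134.9593

L=134.959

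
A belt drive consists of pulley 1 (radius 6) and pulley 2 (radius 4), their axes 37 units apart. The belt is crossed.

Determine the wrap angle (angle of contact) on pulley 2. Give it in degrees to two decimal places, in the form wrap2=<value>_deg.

crossed belt: β = asin((r1+r2)/C) = asin(10/37) = 15.6804°
wrap1 = wrap2 = π + 2β = 211.3607°

wrap2=211.36_deg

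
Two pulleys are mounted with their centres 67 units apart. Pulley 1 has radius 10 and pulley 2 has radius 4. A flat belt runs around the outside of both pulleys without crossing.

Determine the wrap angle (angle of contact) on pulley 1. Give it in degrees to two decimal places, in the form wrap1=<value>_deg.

open belt: β = asin((r2−r1)/C) = asin(-6/67) = -5.1378°
wrap1 = π − 2β = 190.2757°
wrap2 = π + 2β = 169.7243°

wrap1=190.28_deg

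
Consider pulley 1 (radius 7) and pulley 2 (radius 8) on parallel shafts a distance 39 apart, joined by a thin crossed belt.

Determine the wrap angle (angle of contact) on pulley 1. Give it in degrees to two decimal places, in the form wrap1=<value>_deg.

crossed belt: β = asin((r1+r2)/C) = asin(15/39) = 22.6199°
wrap1 = wrap2 = π + 2β = 225.2397°

wrap1=225.24_deg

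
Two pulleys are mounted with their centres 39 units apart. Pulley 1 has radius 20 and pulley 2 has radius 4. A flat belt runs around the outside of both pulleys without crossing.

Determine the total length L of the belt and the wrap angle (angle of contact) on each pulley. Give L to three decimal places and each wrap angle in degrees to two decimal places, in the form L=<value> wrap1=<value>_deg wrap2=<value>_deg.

open belt: β = asin((r2−r1)/C) = asin(-16/39) = -24.2209°
wrap1 = π − 2β = 228.4419°
wrap2 = π + 2β = 131.5581°
tangent length = C·cosβ = 35.5668
L = r1·wrap1 + r2·wrap2 + 2·C·cosβ = 20·3.9871 + 4·2.2961 + 2·35.5668 = 160.0594

L=160.059 wrap1=228.44_deg wrap2=131.56_deg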